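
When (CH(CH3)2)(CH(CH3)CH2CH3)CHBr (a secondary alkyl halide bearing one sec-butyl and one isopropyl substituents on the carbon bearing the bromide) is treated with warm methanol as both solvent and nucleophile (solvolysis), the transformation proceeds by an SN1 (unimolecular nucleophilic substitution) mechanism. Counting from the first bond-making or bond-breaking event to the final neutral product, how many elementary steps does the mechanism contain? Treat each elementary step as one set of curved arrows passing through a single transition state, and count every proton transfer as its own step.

4

Step 1: Rate-determining heterolysis of the C–Br bond gives Br⁻ and a secondary carbocation.
Step 2: A 1,2-hydride shift from the adjacent sec-butyl carbon moves the positive charge from the secondary centre to an adjacent carbon, generating a more stable tertiary carbocation.
Step 3: A lone pair on the oxygen of CH3OH attacks the carbocation, forming a new C–O σ-bond and an oxonium ion.
Step 4: Deprotonation of the oxonium oxygen by solvent methanol yields the neutral ether.
Total: 4 elementary steps.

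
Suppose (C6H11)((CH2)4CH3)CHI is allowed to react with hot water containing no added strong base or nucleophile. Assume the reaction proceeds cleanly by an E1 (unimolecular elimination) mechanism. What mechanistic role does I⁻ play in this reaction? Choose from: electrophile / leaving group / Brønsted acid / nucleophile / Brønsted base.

Step 1: Rate-determining heterolysis of the C–I bond gives I⁻ and a secondary carbocation.
I⁻ departs with both electrons of the breaking σ-bond — that is the definition of a leaving group.

leaving group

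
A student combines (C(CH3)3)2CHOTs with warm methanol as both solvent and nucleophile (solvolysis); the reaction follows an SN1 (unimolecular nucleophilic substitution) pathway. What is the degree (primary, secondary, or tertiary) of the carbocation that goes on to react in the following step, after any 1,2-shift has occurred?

tertiary

Step 1: Ionisation: the C–O σ-bond cleaves heterolytically; both bonding electrons depart with TsO⁻, leaving a secondary carbocation at the α-carbon.
Step 2: A methyl group with its bonding pair migrates from the adjacent tert-butyl carbon to the cationic centre — a 1,2-methyl shift — upgrading the secondary cation to a tertiary one.
The cation rearranges from secondary to tertiary via a 1,2-methyl shift from the adjacent tert-butyl carbon; the tertiary cation is what reacts next.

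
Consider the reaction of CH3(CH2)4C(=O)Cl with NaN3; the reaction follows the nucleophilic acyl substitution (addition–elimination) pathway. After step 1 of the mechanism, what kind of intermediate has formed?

Step 1: A lone pair on the N of N3⁻ attacks the electrophilic acyl carbon; the π(C=O) electrons move onto oxygen, giving a tetrahedral intermediate.
After step 1 the species present is a tetrahedral intermediate.

tetrahedral intermediate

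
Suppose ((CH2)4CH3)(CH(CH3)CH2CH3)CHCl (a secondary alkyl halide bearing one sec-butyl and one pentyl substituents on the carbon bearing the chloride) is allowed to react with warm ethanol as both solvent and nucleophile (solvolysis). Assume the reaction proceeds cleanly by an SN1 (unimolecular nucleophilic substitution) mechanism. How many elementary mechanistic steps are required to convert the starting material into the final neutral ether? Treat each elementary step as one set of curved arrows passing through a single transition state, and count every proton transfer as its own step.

4

Step 1: Ionisation: the C–Cl σ-bond cleaves heterolytically; both bonding electrons depart with Cl⁻, leaving a secondary carbocation at the α-carbon.
Step 2: A hydride (H with its bonding pair) migrates from the adjacent sec-butyl carbon to the cationic centre — a 1,2-hydride shift — upgrading the secondary cation to a tertiary one.
Step 3: A lone pair on the oxygen of CH3CH2OH attacks the carbocation, forming a new C–O σ-bond and an oxonium ion.
Step 4: A second solvent molecule removes the proton on oxygen, giving the neutral ether product.
Total: 4 elementary steps.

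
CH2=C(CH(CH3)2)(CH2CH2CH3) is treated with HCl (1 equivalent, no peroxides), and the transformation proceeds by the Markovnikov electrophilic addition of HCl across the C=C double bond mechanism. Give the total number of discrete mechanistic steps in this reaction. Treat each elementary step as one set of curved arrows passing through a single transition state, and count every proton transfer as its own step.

Step 1: Electrophilic addition begins with the π(C=C) electrons forming a bond to the proton of HCl. Following Markovnikov's rule, the resulting cation is tertiary. The H–Cl bond breaks heterolytically, releasing Cl⁻.
(No 1,2-shift: no single shift to an adjacent carbon would give a more stable cation.)
Step 2: Nucleophilic attack by Cl⁻ on the carbocation completes the addition, giving R–Cl.
Total: 2 elementary steps.

2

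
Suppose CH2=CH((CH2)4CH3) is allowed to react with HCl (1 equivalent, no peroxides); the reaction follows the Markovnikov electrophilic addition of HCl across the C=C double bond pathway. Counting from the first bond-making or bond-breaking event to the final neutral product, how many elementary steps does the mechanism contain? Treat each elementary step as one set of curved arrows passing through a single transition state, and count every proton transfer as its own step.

2

Step 1: The π electrons of the C=C bond attack a proton of HCl; Markovnikov addition places the new C–H on the less-substituted alkene carbon, so the positive charge ends up on the more-substituted carbon — a secondary carbocation. The H–Cl bond breaks heterolytically, releasing Cl⁻.
(No 1,2-shift: no single shift to an adjacent carbon would give a more stable cation.)
Step 2: Nucleophilic attack by Cl⁻ on the carbocation completes the addition, giving R–Cl.
Total: 2 elementary steps.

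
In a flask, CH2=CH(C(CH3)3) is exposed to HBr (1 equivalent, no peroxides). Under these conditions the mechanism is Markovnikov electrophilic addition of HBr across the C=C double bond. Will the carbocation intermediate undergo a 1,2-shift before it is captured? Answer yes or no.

yes

The first-formed carbocation is secondary.
The adjacent tert-butyl carbon has no hydrogen but bears methyl groups; migration of one methyl with its bonding pair (a 1,2-methyl shift) places the charge on a tertiary centre.
Tertiary is more stable than secondary, so the shift occurs.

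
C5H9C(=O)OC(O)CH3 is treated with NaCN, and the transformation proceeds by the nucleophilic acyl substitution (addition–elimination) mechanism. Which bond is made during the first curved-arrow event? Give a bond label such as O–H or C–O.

C–C

Step 1: CN⁻ adds to the carbonyl carbon; the C=O π electrons shift onto oxygen and a tetrahedral alkoxide intermediate forms.
The bond formed in this step is the C–C bond.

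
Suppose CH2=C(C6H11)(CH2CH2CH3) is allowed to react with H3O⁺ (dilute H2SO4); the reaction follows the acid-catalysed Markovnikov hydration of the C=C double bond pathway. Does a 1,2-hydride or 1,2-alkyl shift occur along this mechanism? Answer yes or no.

no

The first-formed carbocation is tertiary.
No single 1,2-shift to an adjacent carbon would produce a more-substituted cation than the one already present, so no rearrangement occurs.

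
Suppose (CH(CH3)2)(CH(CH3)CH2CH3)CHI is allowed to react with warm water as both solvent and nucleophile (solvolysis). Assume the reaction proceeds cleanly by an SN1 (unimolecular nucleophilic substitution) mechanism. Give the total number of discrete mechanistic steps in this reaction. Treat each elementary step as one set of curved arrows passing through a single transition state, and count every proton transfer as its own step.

Step 1: Rate-determining heterolysis of the C–I bond gives I⁻ and a secondary carbocation.
Step 2: A hydride (H with its bonding pair) migrates from the adjacent sec-butyl carbon to the cationic centre — a 1,2-hydride shift — upgrading the secondary cation to a tertiary one.
Step 3: A lone pair on the oxygen of H2O attacks the carbocation, forming a new C–O σ-bond and an oxonium ion.
Step 4: Deprotonation of the oxonium oxygen by solvent water yields the neutral alcohol.
Total: 4 elementary steps.

4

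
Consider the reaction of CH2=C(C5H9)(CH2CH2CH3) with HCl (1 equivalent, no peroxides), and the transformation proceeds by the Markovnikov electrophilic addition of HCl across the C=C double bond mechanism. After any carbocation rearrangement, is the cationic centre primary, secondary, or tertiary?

tertiary

Step 1: Protonation of the alkene by HCl: the π bond acts as the nucleophile and picks up H⁺, giving the more stable (Markovnikov) tertiary carbocation. The H–Cl bond breaks heterolytically, releasing Cl⁻.
No single 1,2-shift to an adjacent carbon would give a more-substituted cation, so no rearrangement occurs.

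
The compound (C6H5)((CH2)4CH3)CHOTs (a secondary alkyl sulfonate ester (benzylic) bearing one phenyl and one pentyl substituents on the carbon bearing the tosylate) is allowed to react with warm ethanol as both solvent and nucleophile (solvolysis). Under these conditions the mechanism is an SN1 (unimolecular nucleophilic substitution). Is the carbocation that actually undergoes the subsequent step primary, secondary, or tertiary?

Step 1: Rate-determining heterolysis of the C–O bond gives TsO⁻ and a secondary carbocation.
No single 1,2-shift to an adjacent carbon would give a more-substituted cation, so no rearrangement occurs.

secondary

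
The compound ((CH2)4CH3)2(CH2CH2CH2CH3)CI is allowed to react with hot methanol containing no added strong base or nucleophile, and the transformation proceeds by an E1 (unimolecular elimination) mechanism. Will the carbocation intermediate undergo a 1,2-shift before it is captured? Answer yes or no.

no

The first-formed carbocation is tertiary.
No single 1,2-shift to an adjacent carbon would produce a more-substituted cation than the one already present, so no rearrangement occurs.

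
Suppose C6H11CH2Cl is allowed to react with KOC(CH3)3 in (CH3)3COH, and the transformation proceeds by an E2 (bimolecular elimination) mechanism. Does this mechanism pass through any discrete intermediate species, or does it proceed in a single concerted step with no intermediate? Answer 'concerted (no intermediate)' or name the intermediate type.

In one step, (CH3)3CO⁻ pulls off a β-proton, the C–Cl bond cleaves, and a C=C double bond forms between the α- and β-carbons (E2, anti elimination).
All bond changes occur in one transition state; no discrete intermediate is formed.

concerted (no intermediate)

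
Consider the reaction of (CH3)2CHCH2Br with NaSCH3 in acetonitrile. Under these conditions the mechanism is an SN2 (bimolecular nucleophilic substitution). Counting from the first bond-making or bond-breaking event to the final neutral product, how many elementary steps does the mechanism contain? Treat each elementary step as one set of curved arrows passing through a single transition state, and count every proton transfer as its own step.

1

Step 1: CH3S⁻ attacks the back face of the α-carbon while Br⁻ departs with the C–Br bonding pair — a single concerted displacement through a pentacoordinate transition state.
Total: 1 elementary step.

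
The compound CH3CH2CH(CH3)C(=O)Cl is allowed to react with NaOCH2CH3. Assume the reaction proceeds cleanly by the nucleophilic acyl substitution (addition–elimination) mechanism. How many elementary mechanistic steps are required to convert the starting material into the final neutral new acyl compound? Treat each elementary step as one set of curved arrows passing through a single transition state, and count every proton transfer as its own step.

2

Step 1: CH3CH2O⁻ adds to the carbonyl carbon; the C=O π electrons shift onto oxygen and a tetrahedral alkoxide intermediate forms.
Step 2: An oxygen lone pair re-forms the C=O π bond as the C–Cl σ-bond breaks; Cl⁻ is expelled.
Total: 2 elementary steps.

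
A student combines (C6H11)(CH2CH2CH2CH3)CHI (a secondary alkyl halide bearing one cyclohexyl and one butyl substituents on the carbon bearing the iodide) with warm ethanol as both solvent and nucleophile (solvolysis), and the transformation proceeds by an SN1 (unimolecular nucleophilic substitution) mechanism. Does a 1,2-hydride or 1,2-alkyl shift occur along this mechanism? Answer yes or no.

The first-formed carbocation is secondary.
The adjacent cyclohexyl carbon already bears 2 other carbon substituents and has a hydrogen to migrate; after a 1,2-hydride shift from that carbon the positive charge sits on a tertiary centre.
Tertiary is more stable than secondary, so the shift occurs.

yes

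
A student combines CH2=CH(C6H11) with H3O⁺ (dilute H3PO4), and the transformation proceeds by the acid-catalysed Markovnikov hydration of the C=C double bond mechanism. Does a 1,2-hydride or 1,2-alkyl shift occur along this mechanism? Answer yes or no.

The first-formed carbocation is secondary.
The adjacent cyclohexyl carbon already bears 2 other carbon substituents and has a hydrogen to migrate; after a 1,2-hydride shift from that carbon the positive charge sits on a tertiary centre.
Tertiary is more stable than secondary, so the shift occurs.

yes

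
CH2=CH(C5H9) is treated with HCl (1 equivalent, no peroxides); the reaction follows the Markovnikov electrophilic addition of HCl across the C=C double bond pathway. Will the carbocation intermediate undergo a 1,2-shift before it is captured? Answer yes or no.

yes

The first-formed carbocation is secondary.
The adjacent cyclopentyl carbon already bears 2 other carbon substituents and has a hydrogen to migrate; after a 1,2-hydride shift from that carbon the positive charge sits on a tertiary centre.
Tertiary is more stable than secondary, so the shift occurs.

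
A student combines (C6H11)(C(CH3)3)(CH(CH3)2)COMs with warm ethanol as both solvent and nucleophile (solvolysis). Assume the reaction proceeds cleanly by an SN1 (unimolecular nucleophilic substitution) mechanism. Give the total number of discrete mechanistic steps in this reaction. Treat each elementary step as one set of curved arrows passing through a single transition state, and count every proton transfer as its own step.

3

Step 1: Ionisation: the C–O σ-bond cleaves heterolytically; both bonding electrons depart with MsO⁻, leaving a tertiary carbocation at the α-carbon.
(No 1,2-shift: no single shift to an adjacent carbon would give a more stable cation.)
Step 2: CH3CH2OH donates an oxygen lone pair into the empty p orbital of the cation, giving a protonated ether (an oxonium ion).
Step 3: Deprotonation of the oxonium oxygen by solvent ethanol yields the neutral ether.
Total: 3 elementary steps.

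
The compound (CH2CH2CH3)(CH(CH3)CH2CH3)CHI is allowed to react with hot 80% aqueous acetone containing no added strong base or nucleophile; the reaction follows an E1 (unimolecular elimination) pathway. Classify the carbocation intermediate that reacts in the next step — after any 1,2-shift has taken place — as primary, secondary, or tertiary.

tertiary

Step 1: Ionisation: the C–I σ-bond cleaves heterolytically; both bonding electrons depart with I⁻, leaving a secondary carbocation at the α-carbon.
Step 2: Carbocation rearrangement: a 1,2-hydride shift from the adjacent sec-butyl carbon converts the initially-formed secondary cation into the more stable tertiary cation.
The cation rearranges from secondary to tertiary via a 1,2-hydride shift from the adjacent sec-butyl carbon; the tertiary cation is what reacts next.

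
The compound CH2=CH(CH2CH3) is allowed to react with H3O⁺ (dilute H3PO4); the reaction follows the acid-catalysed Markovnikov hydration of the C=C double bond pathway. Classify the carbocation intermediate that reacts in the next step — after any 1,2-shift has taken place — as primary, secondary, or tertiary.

Step 1: The π electrons of the C=C bond attack a proton of H3O⁺; Markovnikov addition places the new C–H on the less-substituted alkene carbon, so the positive charge ends up on the more-substituted carbon — a secondary carbocation. H2O is released.
No single 1,2-shift to an adjacent carbon would give a more-substituted cation, so no rearrangement occurs.

secondary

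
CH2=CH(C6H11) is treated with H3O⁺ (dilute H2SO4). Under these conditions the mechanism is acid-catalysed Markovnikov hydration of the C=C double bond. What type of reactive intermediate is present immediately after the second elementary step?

tertiary carbocation

Step 1: The π electrons of the C=C bond attack a proton of H3O⁺; Markovnikov addition places the new C–H on the less-substituted alkene carbon, so the positive charge ends up on the more-substituted carbon — a secondary carbocation. H2O is released.
Step 2: A 1,2-hydride shift from the adjacent cyclohexyl carbon moves the positive charge from the secondary centre to an adjacent carbon, generating a more stable tertiary carbocation.
After step 2 the species present is a tertiary carbocation.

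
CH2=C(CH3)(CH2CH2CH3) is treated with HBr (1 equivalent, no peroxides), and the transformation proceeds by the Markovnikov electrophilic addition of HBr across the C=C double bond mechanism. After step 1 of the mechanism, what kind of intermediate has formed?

Step 1: Protonation of the alkene by HBr: the π bond acts as the nucleophile and picks up H⁺, giving the more stable (Markovnikov) tertiary carbocation. The H–Br bond breaks heterolytically, releasing Br⁻.
After step 1 the species present is a tertiary carbocation.

tertiary carbocation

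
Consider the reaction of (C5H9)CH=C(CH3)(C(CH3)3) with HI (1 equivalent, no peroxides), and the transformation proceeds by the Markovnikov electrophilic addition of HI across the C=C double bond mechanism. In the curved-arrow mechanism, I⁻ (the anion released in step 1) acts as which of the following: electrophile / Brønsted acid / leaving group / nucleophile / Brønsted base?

nucleophile

Step 2: I⁻ captures the cation: a lone pair on I⁻ fills the empty p orbital, producing the alkyl halide product.
I⁻ (the anion released in step 1) donates an electron pair to form a new σ-bond to carbon — it is the nucleophile.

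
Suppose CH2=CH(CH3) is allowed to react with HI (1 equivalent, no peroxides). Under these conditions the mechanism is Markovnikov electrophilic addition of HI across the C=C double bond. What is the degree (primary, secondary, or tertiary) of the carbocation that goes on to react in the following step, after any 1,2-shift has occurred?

Step 1: The π electrons of the C=C bond attack a proton of HI; Markovnikov addition places the new C–H on the less-substituted alkene carbon, so the positive charge ends up on the more-substituted carbon — a secondary carbocation. The H–I bond breaks heterolytically, releasing I⁻.
No single 1,2-shift to an adjacent carbon would give a more-substituted cation, so no rearrangement occurs.

secondary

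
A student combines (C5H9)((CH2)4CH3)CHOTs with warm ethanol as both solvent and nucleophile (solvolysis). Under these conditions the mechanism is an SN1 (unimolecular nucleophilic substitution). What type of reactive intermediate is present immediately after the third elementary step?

oxonium ion

Step 1: Unassisted departure of TsO⁻ (taking the C–O bonding pair) generates a secondary carbocation.
Step 2: A hydride (H with its bonding pair) migrates from the adjacent cyclopentyl carbon to the cationic centre — a 1,2-hydride shift — upgrading the secondary cation to a tertiary one.
Step 3: CH3CH2OH donates an oxygen lone pair into the empty p orbital of the cation, giving a protonated ether (an oxonium ion).
After step 3 the species present is an oxonium ion.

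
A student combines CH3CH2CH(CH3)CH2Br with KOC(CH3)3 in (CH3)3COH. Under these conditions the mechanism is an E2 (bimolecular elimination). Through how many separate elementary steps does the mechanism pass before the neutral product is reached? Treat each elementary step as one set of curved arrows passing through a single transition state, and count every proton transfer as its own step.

1

Step 1: In one step, (CH3)3CO⁻ pulls off a β-proton, the C–Br bond cleaves, and a C=C double bond forms between the α- and β-carbons (E2, anti elimination).
Total: 1 elementary step.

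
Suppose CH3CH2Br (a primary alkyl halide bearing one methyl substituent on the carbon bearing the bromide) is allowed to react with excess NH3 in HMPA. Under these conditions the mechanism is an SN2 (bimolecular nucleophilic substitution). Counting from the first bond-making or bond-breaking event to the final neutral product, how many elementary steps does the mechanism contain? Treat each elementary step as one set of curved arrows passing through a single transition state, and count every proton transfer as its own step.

2

Step 1: A lone pair on the N of NH3 attacks the α-carbon from the back side while the C–Br bond breaks; both bonding electrons leave with Br⁻. The product of this concerted step is an alkylammonium ion.
Step 2: A second equivalent of NH3 removes a proton from the N, giving the neutral product.
Total: 2 elementary steps.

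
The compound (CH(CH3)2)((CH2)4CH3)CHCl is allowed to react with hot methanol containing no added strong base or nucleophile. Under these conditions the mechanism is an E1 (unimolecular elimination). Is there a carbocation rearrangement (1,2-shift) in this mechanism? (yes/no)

The first-formed carbocation is secondary.
The adjacent isopropyl carbon already bears 2 other carbon substituents and has a hydrogen to migrate; after a 1,2-hydride shift from that carbon the positive charge sits on a tertiary centre.
Tertiary is more stable than secondary, so the shift occurs.

yes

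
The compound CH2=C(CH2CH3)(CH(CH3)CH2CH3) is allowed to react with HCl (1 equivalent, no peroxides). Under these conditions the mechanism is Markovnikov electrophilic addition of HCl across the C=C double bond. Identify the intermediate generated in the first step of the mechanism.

Step 1: Protonation of the alkene by HCl: the π bond acts as the nucleophile and picks up H⁺, giving the more stable (Markovnikov) tertiary carbocation. The H–Cl bond breaks heterolytically, releasing Cl⁻.
After step 1 the species present is a tertiary carbocation.

tertiary carbocation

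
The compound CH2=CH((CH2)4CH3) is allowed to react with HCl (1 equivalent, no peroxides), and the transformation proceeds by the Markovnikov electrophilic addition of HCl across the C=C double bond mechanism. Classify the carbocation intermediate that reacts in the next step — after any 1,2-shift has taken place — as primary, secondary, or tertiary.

secondary

Step 1: Electrophilic addition begins with the π(C=C) electrons forming a bond to the proton of HCl. Following Markovnikov's rule, the resulting cation is secondary. The H–Cl bond breaks heterolytically, releasing Cl⁻.
No single 1,2-shift to an adjacent carbon would give a more-substituted cation, so no rearrangement occurs.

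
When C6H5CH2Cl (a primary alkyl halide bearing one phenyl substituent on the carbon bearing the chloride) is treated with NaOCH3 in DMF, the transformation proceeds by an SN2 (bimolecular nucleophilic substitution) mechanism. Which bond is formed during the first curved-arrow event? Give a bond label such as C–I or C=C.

Step 1: Backside attack by CH3O⁻ on the carbon bearing the chloride: the new C–O bond forms as the C–Cl bond breaks, with Walden inversion at carbon.
The bond formed in this step is the C–O bond.

C–O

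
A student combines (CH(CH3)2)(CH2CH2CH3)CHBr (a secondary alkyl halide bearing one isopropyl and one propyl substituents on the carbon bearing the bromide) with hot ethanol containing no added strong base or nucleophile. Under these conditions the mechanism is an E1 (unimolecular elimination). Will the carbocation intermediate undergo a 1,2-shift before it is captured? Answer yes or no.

The first-formed carbocation is secondary.
The adjacent isopropyl carbon already bears 2 other carbon substituents and has a hydrogen to migrate; after a 1,2-hydride shift from that carbon the positive charge sits on a tertiary centre.
Tertiary is more stable than secondary, so the shift occurs.

yes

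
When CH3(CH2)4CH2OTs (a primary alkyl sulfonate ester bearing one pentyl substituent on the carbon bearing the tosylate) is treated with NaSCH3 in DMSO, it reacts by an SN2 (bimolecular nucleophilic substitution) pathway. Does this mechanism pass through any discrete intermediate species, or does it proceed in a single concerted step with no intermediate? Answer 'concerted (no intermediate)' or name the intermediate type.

The methanethiolate nucleophile donates a lone pair from S to the α-carbon in a backside attack; simultaneously the C–O σ-bond breaks and both of its electrons leave with TsO⁻. One concerted step with inversion of configuration.
All bond changes occur in one transition state; no discrete intermediate is formed.

concerted (no intermediate)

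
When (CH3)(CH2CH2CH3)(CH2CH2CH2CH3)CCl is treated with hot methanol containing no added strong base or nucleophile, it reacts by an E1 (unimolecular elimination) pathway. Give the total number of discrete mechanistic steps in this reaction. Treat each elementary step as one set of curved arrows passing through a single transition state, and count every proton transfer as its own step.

2

Step 1: The C–Cl bond breaks with both electrons going to the chloride; Cl⁻ leaves and a tertiary carbocation remains.
(No 1,2-shift: no single shift to an adjacent carbon would give a more stable cation.)
Step 2: A weak base (a methanol molecule from the solvent) removes a proton from a carbon adjacent to the cationic centre; the electrons of that C–H bond become the new π(C=C) bond, giving the alkene.
Total: 2 elementary steps.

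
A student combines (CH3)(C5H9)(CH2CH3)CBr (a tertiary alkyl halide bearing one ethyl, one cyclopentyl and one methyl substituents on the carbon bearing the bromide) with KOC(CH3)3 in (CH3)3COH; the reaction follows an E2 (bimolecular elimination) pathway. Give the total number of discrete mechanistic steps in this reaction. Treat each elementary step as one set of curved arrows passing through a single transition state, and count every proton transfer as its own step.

1

Step 1: In one step, (CH3)3CO⁻ pulls off a β-proton, the C–Br bond cleaves, and a C=C double bond forms between the α- and β-carbons (E2, anti elimination).
Total: 1 elementary step.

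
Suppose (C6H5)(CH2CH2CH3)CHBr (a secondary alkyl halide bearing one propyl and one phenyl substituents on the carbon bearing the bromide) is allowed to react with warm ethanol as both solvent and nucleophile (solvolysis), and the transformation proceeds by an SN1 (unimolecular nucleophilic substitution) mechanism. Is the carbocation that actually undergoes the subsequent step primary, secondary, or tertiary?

secondary

Step 1: The C–Br bond breaks with both electrons going to the bromide; Br⁻ leaves and a secondary carbocation remains.
No single 1,2-shift to an adjacent carbon would give a more-substituted cation, so no rearrangement occurs.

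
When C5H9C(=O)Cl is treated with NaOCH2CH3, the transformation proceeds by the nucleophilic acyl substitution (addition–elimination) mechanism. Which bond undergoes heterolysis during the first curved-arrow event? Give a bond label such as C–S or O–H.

Step 1: A lone pair on the O of CH3CH2O⁻ attacks the electrophilic acyl carbon; the π(C=O) electrons move onto oxygen, giving a tetrahedral intermediate.
The bond broken in this step is the π(C=O) bond.

π(C=O)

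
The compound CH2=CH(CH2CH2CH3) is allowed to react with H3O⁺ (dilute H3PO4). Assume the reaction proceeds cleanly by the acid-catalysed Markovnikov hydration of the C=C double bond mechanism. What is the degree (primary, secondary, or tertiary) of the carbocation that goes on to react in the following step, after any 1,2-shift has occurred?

Step 1: Protonation of the alkene by H3O⁺: the π bond acts as the nucleophile and picks up H⁺, giving the more stable (Markovnikov) secondary carbocation. H2O is released.
No single 1,2-shift to an adjacent carbon would give a more-substituted cation, so no rearrangement occurs.

secondary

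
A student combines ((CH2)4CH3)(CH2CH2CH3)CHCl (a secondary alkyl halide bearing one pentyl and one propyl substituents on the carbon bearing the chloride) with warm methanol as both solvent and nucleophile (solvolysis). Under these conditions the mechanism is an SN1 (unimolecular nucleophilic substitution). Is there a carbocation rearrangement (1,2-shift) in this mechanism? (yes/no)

no

The first-formed carbocation is secondary.
No single 1,2-shift to an adjacent carbon would produce a more-substituted cation than the one already present, so no rearrangement occurs.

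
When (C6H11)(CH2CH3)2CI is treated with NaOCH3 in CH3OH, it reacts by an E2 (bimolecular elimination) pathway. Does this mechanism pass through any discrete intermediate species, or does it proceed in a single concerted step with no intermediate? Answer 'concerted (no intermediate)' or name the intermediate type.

Concerted anti-periplanar elimination: CH3O⁻ abstracts a β-H while I⁻ leaves, and the C–H electrons become the new C=C π bond — all in a single transition state.
All bond changes occur in one transition state; no discrete intermediate is formed.

concerted (no intermediate)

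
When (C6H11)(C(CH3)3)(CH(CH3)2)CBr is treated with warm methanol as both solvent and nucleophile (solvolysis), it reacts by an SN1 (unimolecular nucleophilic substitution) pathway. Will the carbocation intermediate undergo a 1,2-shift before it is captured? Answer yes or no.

no

The first-formed carbocation is tertiary.
No single 1,2-shift to an adjacent carbon would produce a more-substituted cation than the one already present, so no rearrangement occurs.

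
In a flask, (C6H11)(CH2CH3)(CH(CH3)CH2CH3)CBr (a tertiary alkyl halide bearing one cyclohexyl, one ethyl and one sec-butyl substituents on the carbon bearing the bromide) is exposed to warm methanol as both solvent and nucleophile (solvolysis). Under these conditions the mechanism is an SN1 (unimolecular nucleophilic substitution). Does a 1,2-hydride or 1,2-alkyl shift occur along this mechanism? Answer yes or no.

The first-formed carbocation is tertiary.
No single 1,2-shift to an adjacent carbon would produce a more-substituted cation than the one already present, so no rearrangement occurs.

no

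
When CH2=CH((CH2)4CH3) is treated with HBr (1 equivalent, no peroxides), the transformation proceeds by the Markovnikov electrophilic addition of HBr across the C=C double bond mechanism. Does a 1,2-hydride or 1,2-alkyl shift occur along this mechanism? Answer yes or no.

The first-formed carbocation is secondary.
No single 1,2-shift to an adjacent carbon would produce a more-substituted cation than the one already present, so no rearrangement occurs.

no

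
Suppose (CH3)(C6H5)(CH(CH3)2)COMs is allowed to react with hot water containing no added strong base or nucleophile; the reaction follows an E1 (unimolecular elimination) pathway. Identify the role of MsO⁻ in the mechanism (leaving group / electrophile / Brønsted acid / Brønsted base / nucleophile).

leaving group

Step 1: Ionisation: the C–O σ-bond cleaves heterolytically; both bonding electrons depart with MsO⁻, leaving a tertiary carbocation at the α-carbon.
MsO⁻ departs with both electrons of the breaking σ-bond — that is the definition of a leaving group.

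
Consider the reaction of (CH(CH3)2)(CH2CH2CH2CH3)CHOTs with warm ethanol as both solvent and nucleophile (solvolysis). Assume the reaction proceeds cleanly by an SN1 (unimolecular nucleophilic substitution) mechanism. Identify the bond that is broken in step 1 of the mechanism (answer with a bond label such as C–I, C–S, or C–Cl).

C–O

Step 1: Ionisation: the C–O σ-bond cleaves heterolytically; both bonding electrons depart with TsO⁻, leaving a secondary carbocation at the α-carbon.
The bond broken in this step is the C–O bond.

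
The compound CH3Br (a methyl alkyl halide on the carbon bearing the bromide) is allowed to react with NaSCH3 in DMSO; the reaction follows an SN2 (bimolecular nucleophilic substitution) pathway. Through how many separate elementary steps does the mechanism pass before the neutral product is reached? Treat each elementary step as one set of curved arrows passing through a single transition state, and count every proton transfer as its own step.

Step 1: The methanethiolate nucleophile donates a lone pair from S to the α-carbon in a backside attack; simultaneously the C–Br σ-bond breaks and both of its electrons leave with Br⁻. One concerted step with inversion of configuration.
Total: 1 elementary step.

1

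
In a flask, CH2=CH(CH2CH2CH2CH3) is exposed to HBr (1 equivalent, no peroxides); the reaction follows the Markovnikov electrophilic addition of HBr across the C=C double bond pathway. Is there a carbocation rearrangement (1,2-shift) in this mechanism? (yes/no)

The first-formed carbocation is secondary.
No single 1,2-shift to an adjacent carbon would produce a more-substituted cation than the one already present, so no rearrangement occurs.

no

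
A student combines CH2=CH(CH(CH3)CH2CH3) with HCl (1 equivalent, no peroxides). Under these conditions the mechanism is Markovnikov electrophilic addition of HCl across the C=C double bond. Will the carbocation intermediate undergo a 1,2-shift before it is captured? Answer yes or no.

The first-formed carbocation is secondary.
The adjacent sec-butyl carbon already bears 2 other carbon substituents and has a hydrogen to migrate; after a 1,2-hydride shift from that carbon the positive charge sits on a tertiary centre.
Tertiary is more stable than secondary, so the shift occurs.

yes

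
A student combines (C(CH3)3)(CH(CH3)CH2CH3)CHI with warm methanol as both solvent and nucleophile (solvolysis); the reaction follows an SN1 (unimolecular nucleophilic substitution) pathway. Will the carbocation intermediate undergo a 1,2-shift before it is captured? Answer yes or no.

yes

The first-formed carbocation is secondary.
The adjacent sec-butyl carbon already bears 2 other carbon substituents and has a hydrogen to migrate; after a 1,2-hydride shift from that carbon the positive charge sits on a tertiary centre.
Tertiary is more stable than secondary, so the shift occurs.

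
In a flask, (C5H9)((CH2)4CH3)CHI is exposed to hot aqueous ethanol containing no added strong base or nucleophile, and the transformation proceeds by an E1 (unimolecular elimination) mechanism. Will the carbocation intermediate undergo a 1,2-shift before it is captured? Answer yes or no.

The first-formed carbocation is secondary.
The adjacent cyclopentyl carbon already bears 2 other carbon substituents and has a hydrogen to migrate; after a 1,2-hydride shift from that carbon the positive charge sits on a tertiary centre.
Tertiary is more stable than secondary, so the shift occurs.

yes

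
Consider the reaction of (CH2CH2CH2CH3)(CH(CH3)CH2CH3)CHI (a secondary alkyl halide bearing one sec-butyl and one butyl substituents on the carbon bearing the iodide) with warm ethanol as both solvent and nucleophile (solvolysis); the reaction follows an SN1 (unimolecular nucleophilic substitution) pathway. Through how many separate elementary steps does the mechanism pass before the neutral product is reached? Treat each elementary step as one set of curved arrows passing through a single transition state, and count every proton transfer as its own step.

4

Step 1: Rate-determining heterolysis of the C–I bond gives I⁻ and a secondary carbocation.
Step 2: Carbocation rearrangement: a 1,2-hydride shift from the adjacent sec-butyl carbon converts the initially-formed secondary cation into the more stable tertiary cation.
Step 3: CH3CH2OH donates an oxygen lone pair into the empty p orbital of the cation, giving a protonated ether (an oxonium ion).
Step 4: A second solvent molecule removes the proton on oxygen, giving the neutral ether product.
Total: 4 elementary steps.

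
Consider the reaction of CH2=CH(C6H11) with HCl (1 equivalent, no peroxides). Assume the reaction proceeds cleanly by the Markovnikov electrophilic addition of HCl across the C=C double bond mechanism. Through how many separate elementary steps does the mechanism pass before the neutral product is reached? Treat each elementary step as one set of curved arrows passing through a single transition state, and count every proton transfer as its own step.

Step 1: The π electrons of the C=C bond attack a proton of HCl; Markovnikov addition places the new C–H on the less-substituted alkene carbon, so the positive charge ends up on the more-substituted carbon — a secondary carbocation. The H–Cl bond breaks heterolytically, releasing Cl⁻.
Step 2: A 1,2-hydride shift from the adjacent cyclohexyl carbon moves the positive charge from the secondary centre to an adjacent carbon, generating a more stable tertiary carbocation.
Step 3: The Cl⁻ anion donates a lone pair to the carbocation, forming the new C–Cl σ-bond and giving the neutral alkyl halide.
Total: 3 elementary steps.

3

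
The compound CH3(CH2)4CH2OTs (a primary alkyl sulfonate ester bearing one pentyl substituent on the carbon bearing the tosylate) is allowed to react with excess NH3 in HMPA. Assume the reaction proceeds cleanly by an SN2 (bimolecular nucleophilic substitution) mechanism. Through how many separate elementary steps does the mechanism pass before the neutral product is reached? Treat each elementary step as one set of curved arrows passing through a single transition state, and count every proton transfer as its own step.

Step 1: A lone pair on the N of NH3 attacks the α-carbon from the back side while the C–O bond breaks; both bonding electrons leave with TsO⁻. The product of this concerted step is an alkylammonium ion.
Step 2: A second equivalent of NH3 removes a proton from the N, giving the neutral product.
Total: 2 elementary steps.

2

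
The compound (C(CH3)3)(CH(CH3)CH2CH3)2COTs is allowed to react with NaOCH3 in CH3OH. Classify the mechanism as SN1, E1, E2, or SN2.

Conditions: a strong base with a tertiary substrate bearing a β-hydrogen.
These conditions are the textbook signature of the E2 pathway.
A strong (often hindered) base removes a β-H in concert with loss of the leaving group — bimolecular elimination.

E2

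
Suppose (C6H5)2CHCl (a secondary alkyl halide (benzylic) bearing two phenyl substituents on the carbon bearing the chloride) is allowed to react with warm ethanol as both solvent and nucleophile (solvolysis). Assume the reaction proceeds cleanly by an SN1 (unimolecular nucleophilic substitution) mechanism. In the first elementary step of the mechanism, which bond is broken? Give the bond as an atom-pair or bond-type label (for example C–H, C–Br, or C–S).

Step 1: Unassisted departure of Cl⁻ (taking the C–Cl bonding pair) generates a secondary carbocation.
The bond broken in this step is the C–Cl bond.

C–Cl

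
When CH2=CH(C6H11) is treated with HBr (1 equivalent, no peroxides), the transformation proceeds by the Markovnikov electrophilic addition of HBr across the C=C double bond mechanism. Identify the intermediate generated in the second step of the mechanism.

tertiary carbocation

Step 1: Electrophilic addition begins with the π(C=C) electrons forming a bond to the proton of HBr. Following Markovnikov's rule, the resulting cation is secondary. The H–Br bond breaks heterolytically, releasing Br⁻.
Step 2: A hydride (H with its bonding pair) migrates from the adjacent cyclohexyl carbon to the cationic centre — a 1,2-hydride shift — upgrading the secondary cation to a tertiary one.
After step 2 the species present is a tertiary carbocation.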